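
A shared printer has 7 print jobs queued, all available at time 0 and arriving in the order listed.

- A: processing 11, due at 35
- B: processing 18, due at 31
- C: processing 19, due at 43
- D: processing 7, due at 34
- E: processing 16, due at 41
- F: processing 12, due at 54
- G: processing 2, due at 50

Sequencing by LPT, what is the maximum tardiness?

49

LPT (decreasing processing time): C B E F A D G.
C: 0→19, due 43, tardiness 0
B: 19→37, due 31, tardiness 6
E: 37→53, due 41, tardiness 12
F: 53→65, due 54, tardiness 11
A: 65→76, due 35, tardiness 41
D: 76→83, due 34, tardiness 49
G: 83→85, due 50, tardiness 35
Maximum = 49.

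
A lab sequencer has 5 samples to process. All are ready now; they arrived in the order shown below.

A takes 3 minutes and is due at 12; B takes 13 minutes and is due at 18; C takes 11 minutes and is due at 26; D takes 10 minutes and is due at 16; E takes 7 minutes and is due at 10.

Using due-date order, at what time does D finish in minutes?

20

EDD (increasing due date): E A D B C.
E: 0→7
A: 7→10
D: 10→20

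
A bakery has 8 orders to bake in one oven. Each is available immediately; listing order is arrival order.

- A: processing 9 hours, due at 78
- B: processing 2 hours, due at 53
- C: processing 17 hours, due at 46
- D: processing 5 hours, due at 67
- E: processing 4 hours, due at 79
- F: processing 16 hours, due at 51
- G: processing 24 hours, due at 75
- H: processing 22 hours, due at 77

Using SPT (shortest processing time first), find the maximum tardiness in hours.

SPT (increasing processing time): B E D A F C H G.
B: 0→2, due 53, tardiness 0
E: 2→6, due 79, tardiness 0
D: 6→11, due 67, tardiness 0
A: 11→20, due 78, tardiness 0
F: 20→36, due 51, tardiness 0
C: 36→53, due 46, tardiness 7
H: 53→75, due 77, tardiness 0
G: 75→99, due 75, tardiness 24
Maximum = 24.

24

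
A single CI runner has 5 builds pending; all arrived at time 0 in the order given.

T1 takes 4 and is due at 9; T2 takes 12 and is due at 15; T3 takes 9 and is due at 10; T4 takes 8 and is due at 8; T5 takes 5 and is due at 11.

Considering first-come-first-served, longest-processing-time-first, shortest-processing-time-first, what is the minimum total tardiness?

FIFO (arrival order): T1 T2 T3 T4 T5.
T1: 0→4, due 9, tardiness 0
T2: 4→16, due 15, tardiness 1
T3: 16→25, due 10, tardiness 15
T4: 25→33, due 8, tardiness 25
T5: 33→38, due 11, tardiness 27
Sum = 0+1+15+25+27 = 68.
LPT (decreasing processing time): T2 T3 T4 T5 T1.
T2: 0→12, due 15, tardiness 0
T3: 12→21, due 10, tardiness 11
T4: 21→29, due 8, tardiness 21
T5: 29→34, due 11, tardiness 23
T1: 34→38, due 9, tardiness 29
Sum = 0+11+21+23+29 = 84.
SPT (increasing processing time): T1 T5 T4 T3 T2.
T1: 0→4, due 9, tardiness 0
T5: 4→9, due 11, tardiness 0
T4: 9→17, due 8, tardiness 9
T3: 17→26, due 10, tardiness 16
T2: 26→38, due 15, tardiness 23
Sum = 0+0+9+16+23 = 48.
FIFO 68, LPT 84, SPT 48 → minimum 48.

48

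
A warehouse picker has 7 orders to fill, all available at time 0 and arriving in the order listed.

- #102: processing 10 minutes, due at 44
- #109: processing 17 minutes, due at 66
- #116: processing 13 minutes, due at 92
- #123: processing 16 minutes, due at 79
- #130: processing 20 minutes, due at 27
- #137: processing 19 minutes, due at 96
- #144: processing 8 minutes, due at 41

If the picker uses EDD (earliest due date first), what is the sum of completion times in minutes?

EDD (increasing due date): #130 #144 #102 #109 #123 #116 #137.
#130: 0→20
#144: 20→28
#102: 28→38
#109: 38→55
#123: 55→71
#116: 71→84
#137: 84→103
Sum = 20+28+38+55+71+84+103 = 399.

399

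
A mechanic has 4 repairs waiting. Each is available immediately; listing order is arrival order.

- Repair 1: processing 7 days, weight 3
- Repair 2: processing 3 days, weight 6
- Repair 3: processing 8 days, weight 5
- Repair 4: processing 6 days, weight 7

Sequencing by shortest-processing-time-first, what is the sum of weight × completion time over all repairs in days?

249

SPT (increasing processing time): Repair 2 Repair 4 Repair 1 Repair 3.
Repair 2: finishes 3, weight 6, w·C = 18
Repair 4: finishes 9, weight 7, w·C = 63
Repair 1: finishes 16, weight 3, w·C = 48
Repair 3: finishes 24, weight 5, w·C = 120
Sum = 18+63+48+120 = 249.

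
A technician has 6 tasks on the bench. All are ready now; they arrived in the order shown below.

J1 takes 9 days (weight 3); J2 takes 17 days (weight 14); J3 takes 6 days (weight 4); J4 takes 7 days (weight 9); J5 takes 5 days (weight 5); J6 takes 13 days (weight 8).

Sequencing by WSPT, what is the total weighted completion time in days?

1224

WSPT (decreasing weight/processing-time ratio): J4 J5 J2 J3 J6 J1.
J4: finishes 7, weight 9, w·C = 63
J5: finishes 12, weight 5, w·C = 60
J2: finishes 29, weight 14, w·C = 406
J3: finishes 35, weight 4, w·C = 140
J6: finishes 48, weight 8, w·C = 384
J1: finishes 57, weight 3, w·C = 171
Sum = 63+60+406+140+384+171 = 1224.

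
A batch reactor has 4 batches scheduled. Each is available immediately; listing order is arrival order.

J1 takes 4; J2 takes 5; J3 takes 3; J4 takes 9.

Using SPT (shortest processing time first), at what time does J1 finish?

7

SPT (increasing processing time): J3 J1 J2 J4.
J3: 0→3
J1: 3→7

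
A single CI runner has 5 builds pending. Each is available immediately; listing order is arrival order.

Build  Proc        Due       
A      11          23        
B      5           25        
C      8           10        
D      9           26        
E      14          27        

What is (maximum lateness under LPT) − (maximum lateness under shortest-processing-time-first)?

12

LPT (decreasing processing time): E A D C B.
E: 0→14, due 27, lateness -13
A: 14→25, due 23, lateness 2
D: 25→34, due 26, lateness 8
C: 34→42, due 10, lateness 32
B: 42→47, due 25, lateness 22
Maximum = 32.
SPT (increasing processing time): B C D A E.
B: 0→5, due 25, lateness -20
C: 5→13, due 10, lateness 3
D: 13→22, due 26, lateness -4
A: 22→33, due 23, lateness 10
E: 33→47, due 27, lateness 20
Maximum = 20.
Difference = 32 − 20 = 12.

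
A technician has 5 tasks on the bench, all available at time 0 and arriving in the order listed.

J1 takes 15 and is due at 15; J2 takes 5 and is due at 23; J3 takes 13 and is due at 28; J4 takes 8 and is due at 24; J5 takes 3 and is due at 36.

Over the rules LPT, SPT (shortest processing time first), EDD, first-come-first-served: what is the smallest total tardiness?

25

LPT (decreasing processing time): J1 J3 J4 J2 J5.
J1: 0→15, due 15, tardiness 0
J3: 15→28, due 28, tardiness 0
J4: 28→36, due 24, tardiness 12
J2: 36→41, due 23, tardiness 18
J5: 41→44, due 36, tardiness 8
Sum = 0+0+12+18+8 = 38.
SPT (increasing processing time): J5 J2 J4 J3 J1.
J5: 0→3, due 36, tardiness 0
J2: 3→8, due 23, tardiness 0
J4: 8→16, due 24, tardiness 0
J3: 16→29, due 28, tardiness 1
J1: 29→44, due 15, tardiness 29
Sum = 0+0+0+1+29 = 30.
EDD (increasing due date): J1 J2 J4 J3 J5.
J1: 0→15, due 15, tardiness 0
J2: 15→20, due 23, tardiness 0
J4: 20→28, due 24, tardiness 4
J3: 28→41, due 28, tardiness 13
J5: 41→44, due 36, tardiness 8
Sum = 0+0+4+13+8 = 25.
FIFO (arrival order): J1 J2 J3 J4 J5.
J1: 0→15, due 15, tardiness 0
J2: 15→20, due 23, tardiness 0
J3: 20→33, due 28, tardiness 5
J4: 33→41, due 24, tardiness 17
J5: 41→44, due 36, tardiness 8
Sum = 0+0+5+17+8 = 30.
LPT 38, SPT 30, EDD 25, FIFO 30 → minimum 25.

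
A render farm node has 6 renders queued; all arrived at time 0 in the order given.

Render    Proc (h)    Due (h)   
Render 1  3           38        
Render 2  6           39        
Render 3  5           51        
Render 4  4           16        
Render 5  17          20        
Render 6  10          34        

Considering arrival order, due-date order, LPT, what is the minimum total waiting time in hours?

79

FIFO (arrival order): Render 1 Render 2 Render 3 Render 4 Render 5 Render 6.
Render 1: waits 0, runs 0→3
Render 2: waits 3, runs 3→9
Render 3: waits 9, runs 9→14
Render 4: waits 14, runs 14→18
Render 5: waits 18, runs 18→35
Render 6: waits 35, runs 35→45
Sum = 0+3+9+14+18+35 = 79.
EDD (increasing due date): Render 4 Render 5 Render 6 Render 1 Render 2 Render 3.
Render 4: waits 0, runs 0→4
Render 5: waits 4, runs 4→21
Render 6: waits 21, runs 21→31
Render 1: waits 31, runs 31→34
Render 2: waits 34, runs 34→40
Render 3: waits 40, runs 40→45
Sum = 0+4+21+31+34+40 = 130.
LPT (decreasing processing time): Render 5 Render 6 Render 2 Render 3 Render 4 Render 1.
Render 5: waits 0, runs 0→17
Render 6: waits 17, runs 17→27
Render 2: waits 27, runs 27→33
Render 3: waits 33, runs 33→38
Render 4: waits 38, runs 38→42
Render 1: waits 42, runs 42→45
Sum = 0+17+27+33+38+42 = 157.
FIFO 79, EDD 130, LPT 157 → minimum 79.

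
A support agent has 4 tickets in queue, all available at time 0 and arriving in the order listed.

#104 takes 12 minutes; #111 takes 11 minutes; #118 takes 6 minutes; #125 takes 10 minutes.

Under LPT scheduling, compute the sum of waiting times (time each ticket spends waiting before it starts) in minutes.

LPT (decreasing processing time): #104 #111 #125 #118.
#104: waits 0, runs 0→12
#111: waits 12, runs 12→23
#125: waits 23, runs 23→33
#118: waits 33, runs 33→39
Sum = 0+12+23+33 = 68.

68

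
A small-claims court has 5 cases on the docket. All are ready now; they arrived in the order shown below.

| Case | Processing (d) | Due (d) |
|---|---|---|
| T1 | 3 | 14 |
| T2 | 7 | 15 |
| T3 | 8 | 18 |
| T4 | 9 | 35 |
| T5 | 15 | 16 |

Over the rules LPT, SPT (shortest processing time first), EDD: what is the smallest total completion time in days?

100

LPT (decreasing processing time): T5 T4 T3 T2 T1.
T5: 0→15
T4: 15→24
T3: 24→32
T2: 32→39
T1: 39→42
Sum = 15+24+32+39+42 = 152.
SPT (increasing processing time): T1 T2 T3 T4 T5.
T1: 0→3
T2: 3→10
T3: 10→18
T4: 18→27
T5: 27→42
Sum = 3+10+18+27+42 = 100.
EDD (increasing due date): T1 T2 T5 T3 T4.
T1: 0→3
T2: 3→10
T5: 10→25
T3: 25→33
T4: 33→42
Sum = 3+10+25+33+42 = 113.
LPT 152, SPT 100, EDD 113 → minimum 100.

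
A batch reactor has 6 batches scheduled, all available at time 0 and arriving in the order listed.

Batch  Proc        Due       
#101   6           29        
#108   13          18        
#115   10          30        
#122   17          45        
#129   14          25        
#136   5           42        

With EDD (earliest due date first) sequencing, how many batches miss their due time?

EDD (increasing due date): #108 #129 #101 #115 #136 #122.
#108: 0→13, due 18, tardiness 0
#129: 13→27, due 25, tardiness 2
#101: 27→33, due 29, tardiness 4
#115: 33→43, due 30, tardiness 13
#136: 43→48, due 42, tardiness 6
#122: 48→65, due 45, tardiness 20
Late batches: 5.

5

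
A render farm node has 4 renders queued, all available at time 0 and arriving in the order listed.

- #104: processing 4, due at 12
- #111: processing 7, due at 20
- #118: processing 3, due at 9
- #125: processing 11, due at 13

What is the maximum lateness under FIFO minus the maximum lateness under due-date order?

FIFO (arrival order): #104 #111 #118 #125.
#104: 0→4, due 12, lateness -8
#111: 4→11, due 20, lateness -9
#118: 11→14, due 9, lateness 5
#125: 14→25, due 13, lateness 12
Maximum = 12.
EDD (increasing due date): #118 #104 #125 #111.
#118: 0→3, due 9, lateness -6
#104: 3→7, due 12, lateness -5
#125: 7→18, due 13, lateness 5
#111: 18→25, due 20, lateness 5
Maximum = 5.
Difference = 12 − 5 = 7.

7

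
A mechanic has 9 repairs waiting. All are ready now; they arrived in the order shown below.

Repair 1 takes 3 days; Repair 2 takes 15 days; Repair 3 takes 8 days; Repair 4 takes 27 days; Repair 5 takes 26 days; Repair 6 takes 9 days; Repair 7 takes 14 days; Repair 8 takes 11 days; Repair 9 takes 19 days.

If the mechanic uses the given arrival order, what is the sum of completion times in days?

FIFO (arrival order): Repair 1 Repair 2 Repair 3 Repair 4 Repair 5 Repair 6 Repair 7 Repair 8 Repair 9.
Repair 1: 0→3
Repair 2: 3→18
Repair 3: 18→26
Repair 4: 26→53
Repair 5: 53→79
Repair 6: 79→88
Repair 7: 88→102
Repair 8: 102→113
Repair 9: 113→132
Sum = 3+18+26+53+79+88+102+113+132 = 614.

614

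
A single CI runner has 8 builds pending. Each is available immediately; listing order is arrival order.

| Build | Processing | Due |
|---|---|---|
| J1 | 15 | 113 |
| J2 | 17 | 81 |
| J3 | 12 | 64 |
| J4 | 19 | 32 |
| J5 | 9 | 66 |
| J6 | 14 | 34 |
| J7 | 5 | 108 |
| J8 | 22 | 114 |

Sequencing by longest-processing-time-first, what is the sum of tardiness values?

LPT (decreasing processing time): J8 J4 J2 J1 J6 J3 J5 J7.
J8: 0→22, due 114, tardiness 0
J4: 22→41, due 32, tardiness 9
J2: 41→58, due 81, tardiness 0
J1: 58→73, due 113, tardiness 0
J6: 73→87, due 34, tardiness 53
J3: 87→99, due 64, tardiness 35
J5: 99→108, due 66, tardiness 42
J7: 108→113, due 108, tardiness 5
Sum = 0+9+0+0+53+35+42+5 = 144.

144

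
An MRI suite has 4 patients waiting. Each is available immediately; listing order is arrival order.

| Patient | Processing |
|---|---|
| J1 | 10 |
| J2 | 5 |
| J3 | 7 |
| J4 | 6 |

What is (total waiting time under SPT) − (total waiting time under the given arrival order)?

-13

SPT (increasing processing time): J2 J4 J3 J1.
J2: waits 0, runs 0→5
J4: waits 5, runs 5→11
J3: waits 11, runs 11→18
J1: waits 18, runs 18→28
Sum = 0+5+11+18 = 34.
FIFO (arrival order): J1 J2 J3 J4.
J1: waits 0, runs 0→10
J2: waits 10, runs 10→15
J3: waits 15, runs 15→22
J4: waits 22, runs 22→28
Sum = 0+10+15+22 = 47.
Difference = 34 − 47 = -13.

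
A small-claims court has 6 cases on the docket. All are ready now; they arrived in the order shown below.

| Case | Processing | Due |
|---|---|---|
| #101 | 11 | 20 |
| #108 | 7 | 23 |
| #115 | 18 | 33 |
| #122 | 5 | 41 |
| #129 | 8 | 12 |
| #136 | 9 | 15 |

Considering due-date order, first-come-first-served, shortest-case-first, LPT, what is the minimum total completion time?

164

EDD (increasing due date): #129 #136 #101 #108 #115 #122.
#129: 0→8
#136: 8→17
#101: 17→28
#108: 28→35
#115: 35→53
#122: 53→58
Sum = 8+17+28+35+53+58 = 199.
FIFO (arrival order): #101 #108 #115 #122 #129 #136.
#101: 0→11
#108: 11→18
#115: 18→36
#122: 36→41
#129: 41→49
#136: 49→58
Sum = 11+18+36+41+49+58 = 213.
SPT (increasing processing time): #122 #108 #129 #136 #101 #115.
#122: 0→5
#108: 5→12
#129: 12→20
#136: 20→29
#101: 29→40
#115: 40→58
Sum = 5+12+20+29+40+58 = 164.
LPT (decreasing processing time): #115 #101 #136 #129 #108 #122.
#115: 0→18
#101: 18→29
#136: 29→38
#129: 38→46
#108: 46→53
#122: 53→58
Sum = 18+29+38+46+53+58 = 242.
EDD 199, FIFO 213, SPT 164, LPT 242 → minimum 164.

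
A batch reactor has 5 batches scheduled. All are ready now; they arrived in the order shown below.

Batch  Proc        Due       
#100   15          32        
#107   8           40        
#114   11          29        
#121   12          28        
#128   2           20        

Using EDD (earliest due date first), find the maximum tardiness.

8

EDD (increasing due date): #128 #121 #114 #100 #107.
#128: 0→2, due 20, tardiness 0
#121: 2→14, due 28, tardiness 0
#114: 14→25, due 29, tardiness 0
#100: 25→40, due 32, tardiness 8
#107: 40→48, due 40, tardiness 8
Maximum = 8.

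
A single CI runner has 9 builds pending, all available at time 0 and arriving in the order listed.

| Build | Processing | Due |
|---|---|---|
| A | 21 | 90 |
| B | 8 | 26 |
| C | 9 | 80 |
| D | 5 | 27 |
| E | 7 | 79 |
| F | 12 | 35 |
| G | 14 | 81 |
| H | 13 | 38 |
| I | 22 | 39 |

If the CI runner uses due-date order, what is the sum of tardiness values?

51

EDD (increasing due date): B D F H I E C G A.
B: 0→8, due 26, tardiness 0
D: 8→13, due 27, tardiness 0
F: 13→25, due 35, tardiness 0
H: 25→38, due 38, tardiness 0
I: 38→60, due 39, tardiness 21
E: 60→67, due 79, tardiness 0
C: 67→76, due 80, tardiness 0
G: 76→90, due 81, tardiness 9
A: 90→111, due 90, tardiness 21
Sum = 0+0+0+0+21+0+0+9+21 = 51.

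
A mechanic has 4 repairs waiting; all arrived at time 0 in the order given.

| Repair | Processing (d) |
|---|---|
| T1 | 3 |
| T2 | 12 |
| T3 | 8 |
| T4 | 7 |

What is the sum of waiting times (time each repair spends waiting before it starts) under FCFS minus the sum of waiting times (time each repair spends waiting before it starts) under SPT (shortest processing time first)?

FIFO (arrival order): T1 T2 T3 T4.
T1: waits 0, runs 0→3
T2: waits 3, runs 3→15
T3: waits 15, runs 15→23
T4: waits 23, runs 23→30
Sum = 0+3+15+23 = 41.
SPT (increasing processing time): T1 T4 T3 T2.
T1: waits 0, runs 0→3
T4: waits 3, runs 3→10
T3: waits 10, runs 10→18
T2: waits 18, runs 18→30
Sum = 0+3+10+18 = 31.
Difference = 41 − 31 = 10.

10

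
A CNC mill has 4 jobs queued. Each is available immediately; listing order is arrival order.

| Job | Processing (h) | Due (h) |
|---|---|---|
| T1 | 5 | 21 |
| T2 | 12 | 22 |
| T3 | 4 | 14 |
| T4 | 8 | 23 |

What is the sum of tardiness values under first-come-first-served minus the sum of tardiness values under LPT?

-6

FIFO (arrival order): T1 T2 T3 T4.
T1: 0→5, due 21, tardiness 0
T2: 5→17, due 22, tardiness 0
T3: 17→21, due 14, tardiness 7
T4: 21→29, due 23, tardiness 6
Sum = 0+0+7+6 = 13.
LPT (decreasing processing time): T2 T4 T1 T3.
T2: 0→12, due 22, tardiness 0
T4: 12→20, due 23, tardiness 0
T1: 20→25, due 21, tardiness 4
T3: 25→29, due 14, tardiness 15
Sum = 0+0+4+15 = 19.
Difference = 13 − 19 = -6.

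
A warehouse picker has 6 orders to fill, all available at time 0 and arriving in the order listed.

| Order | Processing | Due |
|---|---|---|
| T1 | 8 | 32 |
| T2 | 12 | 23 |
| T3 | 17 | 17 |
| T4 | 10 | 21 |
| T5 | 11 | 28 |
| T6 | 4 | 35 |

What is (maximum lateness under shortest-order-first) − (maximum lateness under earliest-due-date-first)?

18

SPT (increasing processing time): T6 T1 T4 T5 T2 T3.
T6: 0→4, due 35, lateness -31
T1: 4→12, due 32, lateness -20
T4: 12→22, due 21, lateness 1
T5: 22→33, due 28, lateness 5
T2: 33→45, due 23, lateness 22
T3: 45→62, due 17, lateness 45
Maximum = 45.
EDD (increasing due date): T3 T4 T2 T5 T1 T6.
T3: 0→17, due 17, lateness 0
T4: 17→27, due 21, lateness 6
T2: 27→39, due 23, lateness 16
T5: 39→50, due 28, lateness 22
T1: 50→58, due 32, lateness 26
T6: 58→62, due 35, lateness 27
Maximum = 27.
Difference = 45 − 27 = 18.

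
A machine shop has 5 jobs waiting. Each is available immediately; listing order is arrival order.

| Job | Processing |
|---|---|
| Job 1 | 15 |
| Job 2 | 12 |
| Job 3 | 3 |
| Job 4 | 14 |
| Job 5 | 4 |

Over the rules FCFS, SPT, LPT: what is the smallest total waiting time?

FIFO (arrival order): Job 1 Job 2 Job 3 Job 4 Job 5.
Job 1: waits 0, runs 0→15
Job 2: waits 15, runs 15→27
Job 3: waits 27, runs 27→30
Job 4: waits 30, runs 30→44
Job 5: waits 44, runs 44→48
Sum = 0+15+27+30+44 = 116.
SPT (increasing processing time): Job 3 Job 5 Job 2 Job 4 Job 1.
Job 3: waits 0, runs 0→3
Job 5: waits 3, runs 3→7
Job 2: waits 7, runs 7→19
Job 4: waits 19, runs 19→33
Job 1: waits 33, runs 33→48
Sum = 0+3+7+19+33 = 62.
LPT (decreasing processing time): Job 1 Job 4 Job 2 Job 5 Job 3.
Job 1: waits 0, runs 0→15
Job 4: waits 15, runs 15→29
Job 2: waits 29, runs 29→41
Job 5: waits 41, runs 41→45
Job 3: waits 45, runs 45→48
Sum = 0+15+29+41+45 = 130.
FIFO 116, SPT 62, LPT 130 → minimum 62.

62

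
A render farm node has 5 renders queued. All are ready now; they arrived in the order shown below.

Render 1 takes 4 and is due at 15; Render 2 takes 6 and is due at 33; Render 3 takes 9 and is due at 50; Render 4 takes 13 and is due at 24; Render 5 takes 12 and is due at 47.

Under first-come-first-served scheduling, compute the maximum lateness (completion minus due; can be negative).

FIFO (arrival order): Render 1 Render 2 Render 3 Render 4 Render 5.
Render 1: 0→4, due 15, lateness -11
Render 2: 4→10, due 33, lateness -23
Render 3: 10→19, due 50, lateness -31
Render 4: 19→32, due 24, lateness 8
Render 5: 32→44, due 47, lateness -3
Maximum = 8.

8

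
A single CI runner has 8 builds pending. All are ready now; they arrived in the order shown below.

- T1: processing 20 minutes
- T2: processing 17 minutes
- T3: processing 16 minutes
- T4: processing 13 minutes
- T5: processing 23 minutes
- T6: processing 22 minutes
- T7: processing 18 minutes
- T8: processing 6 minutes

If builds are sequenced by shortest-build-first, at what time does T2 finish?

SPT (increasing processing time): T8 T4 T3 T2 T7 T1 T6 T5.
T8: 0→6
T4: 6→19
T3: 19→35
T2: 35→52

52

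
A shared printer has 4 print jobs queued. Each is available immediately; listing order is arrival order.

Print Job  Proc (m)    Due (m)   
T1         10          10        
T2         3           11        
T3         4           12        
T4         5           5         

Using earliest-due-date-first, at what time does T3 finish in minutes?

EDD (increasing due date): T4 T1 T2 T3.
T4: 0→5
T1: 5→15
T2: 15→18
T3: 18→22

22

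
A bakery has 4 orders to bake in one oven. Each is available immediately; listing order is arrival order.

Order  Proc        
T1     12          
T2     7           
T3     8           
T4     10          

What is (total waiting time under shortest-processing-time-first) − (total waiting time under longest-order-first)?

-17

SPT (increasing processing time): T2 T3 T4 T1.
T2: waits 0, runs 0→7
T3: waits 7, runs 7→15
T4: waits 15, runs 15→25
T1: waits 25, runs 25→37
Sum = 0+7+15+25 = 47.
LPT (decreasing processing time): T1 T4 T3 T2.
T1: waits 0, runs 0→12
T4: waits 12, runs 12→22
T3: waits 22, runs 22→30
T2: waits 30, runs 30→37
Sum = 0+12+22+30 = 64.
Difference = 47 − 64 = -17.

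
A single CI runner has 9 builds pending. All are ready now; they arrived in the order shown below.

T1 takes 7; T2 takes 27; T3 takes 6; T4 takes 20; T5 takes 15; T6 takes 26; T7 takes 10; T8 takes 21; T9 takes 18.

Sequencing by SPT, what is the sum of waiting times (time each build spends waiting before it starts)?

SPT (increasing processing time): T3 T1 T7 T5 T9 T4 T8 T6 T2.
T3: waits 0, runs 0→6
T1: waits 6, runs 6→13
T7: waits 13, runs 13→23
T5: waits 23, runs 23→38
T9: waits 38, runs 38→56
T4: waits 56, runs 56→76
T8: waits 76, runs 76→97
T6: waits 97, runs 97→123
T2: waits 123, runs 123→150
Sum = 0+6+13+23+38+56+76+97+123 = 432.

432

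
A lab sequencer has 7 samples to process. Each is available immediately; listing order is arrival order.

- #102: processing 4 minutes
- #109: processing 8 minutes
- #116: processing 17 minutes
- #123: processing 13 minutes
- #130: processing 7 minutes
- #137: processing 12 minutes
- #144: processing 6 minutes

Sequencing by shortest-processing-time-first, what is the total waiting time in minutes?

SPT (increasing processing time): #102 #144 #130 #109 #137 #123 #116.
#102: waits 0, runs 0→4
#144: waits 4, runs 4→10
#130: waits 10, runs 10→17
#109: waits 17, runs 17→25
#137: waits 25, runs 25→37
#123: waits 37, runs 37→50
#116: waits 50, runs 50→67
Sum = 0+4+10+17+25+37+50 = 143.

143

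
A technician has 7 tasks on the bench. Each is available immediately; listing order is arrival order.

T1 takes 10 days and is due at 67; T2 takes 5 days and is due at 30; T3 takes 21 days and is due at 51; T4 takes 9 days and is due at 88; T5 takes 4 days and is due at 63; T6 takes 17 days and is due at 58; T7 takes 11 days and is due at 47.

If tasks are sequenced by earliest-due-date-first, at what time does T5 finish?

EDD (increasing due date): T2 T7 T3 T6 T5 T1 T4.
T2: 0→5
T7: 5→16
T3: 16→37
T6: 37→54
T5: 54→58

58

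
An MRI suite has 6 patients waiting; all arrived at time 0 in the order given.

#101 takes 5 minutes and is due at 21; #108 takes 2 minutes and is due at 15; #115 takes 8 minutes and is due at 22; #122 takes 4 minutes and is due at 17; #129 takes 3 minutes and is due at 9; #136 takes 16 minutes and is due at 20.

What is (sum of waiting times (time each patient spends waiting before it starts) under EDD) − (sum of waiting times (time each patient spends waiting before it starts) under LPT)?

-66

EDD (increasing due date): #129 #108 #122 #136 #101 #115.
#129: waits 0, runs 0→3
#108: waits 3, runs 3→5
#122: waits 5, runs 5→9
#136: waits 9, runs 9→25
#101: waits 25, runs 25→30
#115: waits 30, runs 30→38
Sum = 0+3+5+9+25+30 = 72.
LPT (decreasing processing time): #136 #115 #101 #122 #129 #108.
#136: waits 0, runs 0→16
#115: waits 16, runs 16→24
#101: waits 24, runs 24→29
#122: waits 29, runs 29→33
#129: waits 33, runs 33→36
#108: waits 36, runs 36→38
Sum = 0+16+24+29+33+36 = 138.
Difference = 72 − 138 = -66.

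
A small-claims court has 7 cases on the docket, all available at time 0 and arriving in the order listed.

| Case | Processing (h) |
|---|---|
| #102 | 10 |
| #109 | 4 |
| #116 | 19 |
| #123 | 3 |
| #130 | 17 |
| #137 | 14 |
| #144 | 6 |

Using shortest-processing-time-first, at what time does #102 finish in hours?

SPT (increasing processing time): #123 #109 #144 #102 #137 #130 #116.
#123: 0→3
#109: 3→7
#144: 7→13
#102: 13→23

23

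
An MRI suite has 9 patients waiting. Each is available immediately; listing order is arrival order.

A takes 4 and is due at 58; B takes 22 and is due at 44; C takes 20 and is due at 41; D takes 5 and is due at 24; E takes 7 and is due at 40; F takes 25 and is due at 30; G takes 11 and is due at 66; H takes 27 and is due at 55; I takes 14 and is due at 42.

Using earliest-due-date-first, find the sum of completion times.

672

EDD (increasing due date): D F E C I B H A G.
D: 0→5
F: 5→30
E: 30→37
C: 37→57
I: 57→71
B: 71→93
H: 93→120
A: 120→124
G: 124→135
Sum = 5+30+37+57+71+93+120+124+135 = 672.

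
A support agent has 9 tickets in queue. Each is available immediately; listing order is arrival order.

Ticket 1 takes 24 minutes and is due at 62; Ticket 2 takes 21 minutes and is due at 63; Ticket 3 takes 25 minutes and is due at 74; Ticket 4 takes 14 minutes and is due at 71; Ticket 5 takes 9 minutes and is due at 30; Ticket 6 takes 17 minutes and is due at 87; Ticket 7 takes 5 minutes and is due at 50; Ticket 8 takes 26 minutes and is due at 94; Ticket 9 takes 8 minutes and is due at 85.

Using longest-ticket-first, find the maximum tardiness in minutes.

106

LPT (decreasing processing time): Ticket 8 Ticket 3 Ticket 1 Ticket 2 Ticket 6 Ticket 4 Ticket 5 Ticket 9 Ticket 7.
Ticket 8: 0→26, due 94, tardiness 0
Ticket 3: 26→51, due 74, tardiness 0
Ticket 1: 51→75, due 62, tardiness 13
Ticket 2: 75→96, due 63, tardiness 33
Ticket 6: 96→113, due 87, tardiness 26
Ticket 4: 113→127, due 71, tardiness 56
Ticket 5: 127→136, due 30, tardiness 106
Ticket 9: 136→144, due 85, tardiness 59
Ticket 7: 144→149, due 50, tardiness 99
Maximum = 106.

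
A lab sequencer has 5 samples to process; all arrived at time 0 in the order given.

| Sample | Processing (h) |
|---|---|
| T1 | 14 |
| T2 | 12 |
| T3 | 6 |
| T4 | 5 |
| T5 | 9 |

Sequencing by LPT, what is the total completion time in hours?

162

LPT (decreasing processing time): T1 T2 T5 T3 T4.
T1: 0→14
T2: 14→26
T5: 26→35
T3: 35→41
T4: 41→46
Sum = 14+26+35+41+46 = 162.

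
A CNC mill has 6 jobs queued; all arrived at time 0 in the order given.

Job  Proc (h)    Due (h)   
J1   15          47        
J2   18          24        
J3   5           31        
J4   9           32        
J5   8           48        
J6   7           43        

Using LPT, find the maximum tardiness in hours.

31

LPT (decreasing processing time): J2 J1 J4 J5 J6 J3.
J2: 0→18, due 24, tardiness 0
J1: 18→33, due 47, tardiness 0
J4: 33→42, due 32, tardiness 10
J5: 42→50, due 48, tardiness 2
J6: 50→57, due 43, tardiness 14
J3: 57→62, due 31, tardiness 31
Maximum = 31.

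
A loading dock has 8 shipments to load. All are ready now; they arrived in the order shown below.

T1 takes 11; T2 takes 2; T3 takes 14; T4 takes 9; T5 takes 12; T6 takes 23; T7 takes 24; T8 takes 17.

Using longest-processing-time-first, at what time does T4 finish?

LPT (decreasing processing time): T7 T6 T8 T3 T5 T1 T4 T2.
T7: 0→24
T6: 24→47
T8: 47→64
T3: 64→78
T5: 78→90
T1: 90→101
T4: 101→110

110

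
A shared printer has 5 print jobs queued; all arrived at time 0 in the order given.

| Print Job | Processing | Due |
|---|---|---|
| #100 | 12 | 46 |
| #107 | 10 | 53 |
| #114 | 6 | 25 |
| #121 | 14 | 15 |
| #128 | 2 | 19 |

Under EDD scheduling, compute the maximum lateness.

-1

EDD (increasing due date): #121 #128 #114 #100 #107.
#121: 0→14, due 15, lateness -1
#128: 14→16, due 19, lateness -3
#114: 16→22, due 25, lateness -3
#100: 22→34, due 46, lateness -12
#107: 34→44, due 53, lateness -9
Maximum = -1.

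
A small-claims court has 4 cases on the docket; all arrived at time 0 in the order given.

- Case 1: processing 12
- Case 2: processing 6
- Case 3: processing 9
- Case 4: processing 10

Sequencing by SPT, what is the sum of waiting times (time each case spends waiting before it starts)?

46

SPT (increasing processing time): Case 2 Case 3 Case 4 Case 1.
Case 2: waits 0, runs 0→6
Case 3: waits 6, runs 6→15
Case 4: waits 15, runs 15→25
Case 1: waits 25, runs 25→37
Sum = 0+6+15+25 = 46.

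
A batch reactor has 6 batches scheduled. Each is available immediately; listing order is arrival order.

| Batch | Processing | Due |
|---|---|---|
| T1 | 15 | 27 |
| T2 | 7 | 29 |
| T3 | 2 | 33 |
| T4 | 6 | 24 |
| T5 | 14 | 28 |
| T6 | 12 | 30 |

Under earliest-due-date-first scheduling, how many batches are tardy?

EDD (increasing due date): T4 T1 T5 T2 T6 T3.
T4: 0→6, due 24, tardiness 0
T1: 6→21, due 27, tardiness 0
T5: 21→35, due 28, tardiness 7
T2: 35→42, due 29, tardiness 13
T6: 42→54, due 30, tardiness 24
T3: 54→56, due 33, tardiness 23
Late batches: 4.

4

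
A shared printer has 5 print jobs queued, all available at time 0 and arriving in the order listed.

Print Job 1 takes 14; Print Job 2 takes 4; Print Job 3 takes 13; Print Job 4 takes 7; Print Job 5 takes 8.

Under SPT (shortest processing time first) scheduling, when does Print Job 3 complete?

32

SPT (increasing processing time): Print Job 2 Print Job 4 Print Job 5 Print Job 3 Print Job 1.
Print Job 2: 0→4
Print Job 4: 4→11
Print Job 5: 11→19
Print Job 3: 19→32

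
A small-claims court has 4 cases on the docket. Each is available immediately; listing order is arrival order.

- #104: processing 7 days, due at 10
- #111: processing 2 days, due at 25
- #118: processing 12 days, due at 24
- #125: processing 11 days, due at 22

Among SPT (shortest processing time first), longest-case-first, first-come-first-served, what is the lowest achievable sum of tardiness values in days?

8

SPT (increasing processing time): #111 #104 #125 #118.
#111: 0→2, due 25, tardiness 0
#104: 2→9, due 10, tardiness 0
#125: 9→20, due 22, tardiness 0
#118: 20→32, due 24, tardiness 8
Sum = 0+0+0+8 = 8.
LPT (decreasing processing time): #118 #125 #104 #111.
#118: 0→12, due 24, tardiness 0
#125: 12→23, due 22, tardiness 1
#104: 23→30, due 10, tardiness 20
#111: 30→32, due 25, tardiness 7
Sum = 0+1+20+7 = 28.
FIFO (arrival order): #104 #111 #118 #125.
#104: 0→7, due 10, tardiness 0
#111: 7→9, due 25, tardiness 0
#118: 9→21, due 24, tardiness 0
#125: 21→32, due 22, tardiness 10
Sum = 0+0+0+10 = 10.
SPT 8, LPT 28, FIFO 10 → minimum 8.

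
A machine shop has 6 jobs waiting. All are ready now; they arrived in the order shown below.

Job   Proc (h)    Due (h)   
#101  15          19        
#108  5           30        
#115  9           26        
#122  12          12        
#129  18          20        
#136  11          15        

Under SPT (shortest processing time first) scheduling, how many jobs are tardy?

4

SPT (increasing processing time): #108 #115 #136 #122 #101 #129.
#108: 0→5, due 30, tardiness 0
#115: 5→14, due 26, tardiness 0
#136: 14→25, due 15, tardiness 10
#122: 25→37, due 12, tardiness 25
#101: 37→52, due 19, tardiness 33
#129: 52→70, due 20, tardiness 50
Late jobs: 4.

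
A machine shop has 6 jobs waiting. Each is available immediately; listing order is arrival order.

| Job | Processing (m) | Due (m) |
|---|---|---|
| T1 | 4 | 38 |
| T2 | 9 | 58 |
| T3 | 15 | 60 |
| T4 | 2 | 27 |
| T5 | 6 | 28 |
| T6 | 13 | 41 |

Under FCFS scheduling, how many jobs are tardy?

FIFO (arrival order): T1 T2 T3 T4 T5 T6.
T1: 0→4, due 38, tardiness 0
T2: 4→13, due 58, tardiness 0
T3: 13→28, due 60, tardiness 0
T4: 28→30, due 27, tardiness 3
T5: 30→36, due 28, tardiness 8
T6: 36→49, due 41, tardiness 8
Late jobs: 3.

3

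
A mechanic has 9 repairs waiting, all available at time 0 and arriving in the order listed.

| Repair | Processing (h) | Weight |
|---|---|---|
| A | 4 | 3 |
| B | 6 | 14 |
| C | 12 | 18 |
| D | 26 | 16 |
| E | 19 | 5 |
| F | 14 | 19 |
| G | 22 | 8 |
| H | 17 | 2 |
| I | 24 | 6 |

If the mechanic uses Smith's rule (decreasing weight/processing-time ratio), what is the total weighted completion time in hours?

WSPT (decreasing weight/processing-time ratio): B C F A D G E I H.
B: finishes 6, weight 14, w·C = 84
C: finishes 18, weight 18, w·C = 324
F: finishes 32, weight 19, w·C = 608
A: finishes 36, weight 3, w·C = 108
D: finishes 62, weight 16, w·C = 992
G: finishes 84, weight 8, w·C = 672
E: finishes 103, weight 5, w·C = 515
I: finishes 127, weight 6, w·C = 762
H: finishes 144, weight 2, w·C = 288
Sum = 84+324+608+108+992+672+515+762+288 = 4353.

4353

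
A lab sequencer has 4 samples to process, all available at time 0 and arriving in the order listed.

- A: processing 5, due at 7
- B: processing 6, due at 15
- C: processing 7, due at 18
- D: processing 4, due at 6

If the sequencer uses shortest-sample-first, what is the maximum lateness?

SPT (increasing processing time): D A B C.
D: 0→4, due 6, lateness -2
A: 4→9, due 7, lateness 2
B: 9→15, due 15, lateness 0
C: 15→22, due 18, lateness 4
Maximum = 4.

4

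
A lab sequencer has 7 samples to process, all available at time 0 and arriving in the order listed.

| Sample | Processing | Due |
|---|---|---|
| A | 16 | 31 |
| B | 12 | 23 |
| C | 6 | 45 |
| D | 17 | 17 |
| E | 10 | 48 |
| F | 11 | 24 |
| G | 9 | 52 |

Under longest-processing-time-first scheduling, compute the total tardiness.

133

LPT (decreasing processing time): D A B F E G C.
D: 0→17, due 17, tardiness 0
A: 17→33, due 31, tardiness 2
B: 33→45, due 23, tardiness 22
F: 45→56, due 24, tardiness 32
E: 56→66, due 48, tardiness 18
G: 66→75, due 52, tardiness 23
C: 75→81, due 45, tardiness 36
Sum = 0+2+22+32+18+23+36 = 133.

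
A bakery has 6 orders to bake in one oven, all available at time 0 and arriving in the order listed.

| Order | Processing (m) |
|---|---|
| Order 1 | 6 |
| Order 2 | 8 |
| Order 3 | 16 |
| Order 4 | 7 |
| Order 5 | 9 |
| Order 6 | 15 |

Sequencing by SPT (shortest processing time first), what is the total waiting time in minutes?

SPT (increasing processing time): Order 1 Order 4 Order 2 Order 5 Order 6 Order 3.
Order 1: waits 0, runs 0→6
Order 4: waits 6, runs 6→13
Order 2: waits 13, runs 13→21
Order 5: waits 21, runs 21→30
Order 6: waits 30, runs 30→45
Order 3: waits 45, runs 45→61
Sum = 0+6+13+21+30+45 = 115.

115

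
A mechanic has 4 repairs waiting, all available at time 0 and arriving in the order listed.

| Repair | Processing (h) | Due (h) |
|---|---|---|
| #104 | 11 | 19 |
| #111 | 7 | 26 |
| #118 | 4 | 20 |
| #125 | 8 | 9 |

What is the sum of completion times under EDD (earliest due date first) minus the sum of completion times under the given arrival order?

-1

EDD (increasing due date): #125 #104 #118 #111.
#125: 0→8
#104: 8→19
#118: 19→23
#111: 23→30
Sum = 8+19+23+30 = 80.
FIFO (arrival order): #104 #111 #118 #125.
#104: 0→11
#111: 11→18
#118: 18→22
#125: 22→30
Sum = 11+18+22+30 = 81.
Difference = 80 − 81 = -1.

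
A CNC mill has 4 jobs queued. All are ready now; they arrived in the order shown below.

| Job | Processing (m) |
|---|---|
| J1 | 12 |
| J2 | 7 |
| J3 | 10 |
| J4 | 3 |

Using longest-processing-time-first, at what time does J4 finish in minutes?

32

LPT (decreasing processing time): J1 J3 J2 J4.
J1: 0→12
J3: 12→22
J2: 22→29
J4: 29→32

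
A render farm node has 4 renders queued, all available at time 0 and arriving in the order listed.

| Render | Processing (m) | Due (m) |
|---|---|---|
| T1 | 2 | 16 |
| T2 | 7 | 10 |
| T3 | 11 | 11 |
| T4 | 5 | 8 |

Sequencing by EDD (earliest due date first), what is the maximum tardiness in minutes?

12

EDD (increasing due date): T4 T2 T3 T1.
T4: 0→5, due 8, tardiness 0
T2: 5→12, due 10, tardiness 2
T3: 12→23, due 11, tardiness 12
T1: 23→25, due 16, tardiness 9
Maximum = 12.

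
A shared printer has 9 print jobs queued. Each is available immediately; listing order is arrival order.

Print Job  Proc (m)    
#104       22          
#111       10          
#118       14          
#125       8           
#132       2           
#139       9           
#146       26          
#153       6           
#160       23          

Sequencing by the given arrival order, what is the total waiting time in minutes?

FIFO (arrival order): #104 #111 #118 #125 #132 #139 #146 #153 #160.
#104: waits 0, runs 0→22
#111: waits 22, runs 22→32
#118: waits 32, runs 32→46
#125: waits 46, runs 46→54
#132: waits 54, runs 54→56
#139: waits 56, runs 56→65
#146: waits 65, runs 65→91
#153: waits 91, runs 91→97
#160: waits 97, runs 97→120
Sum = 0+22+32+46+54+56+65+91+97 = 463.

463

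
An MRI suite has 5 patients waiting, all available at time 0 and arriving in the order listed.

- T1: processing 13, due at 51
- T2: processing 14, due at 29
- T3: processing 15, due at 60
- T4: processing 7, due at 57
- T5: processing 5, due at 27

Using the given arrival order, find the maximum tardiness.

27

FIFO (arrival order): T1 T2 T3 T4 T5.
T1: 0→13, due 51, tardiness 0
T2: 13→27, due 29, tardiness 0
T3: 27→42, due 60, tardiness 0
T4: 42→49, due 57, tardiness 0
T5: 49→54, due 27, tardiness 27
Maximum = 27.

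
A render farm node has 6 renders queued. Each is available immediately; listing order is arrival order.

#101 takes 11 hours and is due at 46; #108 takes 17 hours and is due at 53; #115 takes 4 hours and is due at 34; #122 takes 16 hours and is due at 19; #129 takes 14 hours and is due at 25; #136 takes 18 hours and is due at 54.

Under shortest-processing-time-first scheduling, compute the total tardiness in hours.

65

SPT (increasing processing time): #115 #101 #129 #122 #108 #136.
#115: 0→4, due 34, tardiness 0
#101: 4→15, due 46, tardiness 0
#129: 15→29, due 25, tardiness 4
#122: 29→45, due 19, tardiness 26
#108: 45→62, due 53, tardiness 9
#136: 62→80, due 54, tardiness 26
Sum = 0+0+4+26+9+26 = 65.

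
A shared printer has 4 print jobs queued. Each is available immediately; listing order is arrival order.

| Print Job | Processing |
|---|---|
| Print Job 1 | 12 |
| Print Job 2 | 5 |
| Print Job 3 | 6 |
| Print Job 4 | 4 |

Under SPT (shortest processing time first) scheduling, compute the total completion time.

SPT (increasing processing time): Print Job 4 Print Job 2 Print Job 3 Print Job 1.
Print Job 4: 0→4
Print Job 2: 4→9
Print Job 3: 9→15
Print Job 1: 15→27
Sum = 4+9+15+27 = 55.

55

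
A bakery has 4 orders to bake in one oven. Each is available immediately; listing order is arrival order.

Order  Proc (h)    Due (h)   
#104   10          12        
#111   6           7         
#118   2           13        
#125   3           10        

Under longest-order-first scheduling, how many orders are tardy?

3

LPT (decreasing processing time): #104 #111 #125 #118.
#104: 0→10, due 12, tardiness 0
#111: 10→16, due 7, tardiness 9
#125: 16→19, due 10, tardiness 9
#118: 19→21, due 13, tardiness 8
Late orders: 3.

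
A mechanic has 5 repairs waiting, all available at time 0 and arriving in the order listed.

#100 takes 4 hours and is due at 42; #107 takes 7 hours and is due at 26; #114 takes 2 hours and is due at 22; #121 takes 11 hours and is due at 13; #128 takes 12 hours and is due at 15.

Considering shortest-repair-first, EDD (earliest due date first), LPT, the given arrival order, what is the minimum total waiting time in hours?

SPT (increasing processing time): #114 #100 #107 #121 #128.
#114: waits 0, runs 0→2
#100: waits 2, runs 2→6
#107: waits 6, runs 6→13
#121: waits 13, runs 13→24
#128: waits 24, runs 24→36
Sum = 0+2+6+13+24 = 45.
EDD (increasing due date): #121 #128 #114 #107 #100.
#121: waits 0, runs 0→11
#128: waits 11, runs 11→23
#114: waits 23, runs 23→25
#107: waits 25, runs 25→32
#100: waits 32, runs 32→36
Sum = 0+11+23+25+32 = 91.
LPT (decreasing processing time): #128 #121 #107 #100 #114.
#128: waits 0, runs 0→12
#121: waits 12, runs 12→23
#107: waits 23, runs 23→30
#100: waits 30, runs 30→34
#114: waits 34, runs 34→36
Sum = 0+12+23+30+34 = 99.
FIFO (arrival order): #100 #107 #114 #121 #128.
#100: waits 0, runs 0→4
#107: waits 4, runs 4→11
#114: waits 11, runs 11→13
#121: waits 13, runs 13→24
#128: waits 24, runs 24→36
Sum = 0+4+11+13+24 = 52.
SPT 45, EDD 91, LPT 99, FIFO 52 → minimum 45.

45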